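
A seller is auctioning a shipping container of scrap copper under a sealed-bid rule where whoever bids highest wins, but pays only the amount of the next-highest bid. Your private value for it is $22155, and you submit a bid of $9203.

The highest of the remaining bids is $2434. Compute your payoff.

$19721

Your bid $9203 exceeds the highest competing bid $2434, so you win.
In a second-price auction the winner pays the second-highest bid, $2434.
Payoff = value − price = $22155 − $2434 = $19721.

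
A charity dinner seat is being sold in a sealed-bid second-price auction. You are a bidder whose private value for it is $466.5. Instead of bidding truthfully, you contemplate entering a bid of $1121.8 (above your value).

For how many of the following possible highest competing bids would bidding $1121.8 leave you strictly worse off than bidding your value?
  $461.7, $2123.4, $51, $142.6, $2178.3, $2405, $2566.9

0

The deviation hurts exactly when the highest competing bid lies strictly between $466.5 and $1121.8 — overbidding then wins at a price above your value.
$461.7: below both → same outcome either way.
$2123.4: above both → same outcome either way.
$51: below both → same outcome either way.
$142.6: below both → same outcome either way.
$2178.3: above both → same outcome either way.
$2405: above both → same outcome either way.
$2566.9: above both → same outcome either way.
Count: 0.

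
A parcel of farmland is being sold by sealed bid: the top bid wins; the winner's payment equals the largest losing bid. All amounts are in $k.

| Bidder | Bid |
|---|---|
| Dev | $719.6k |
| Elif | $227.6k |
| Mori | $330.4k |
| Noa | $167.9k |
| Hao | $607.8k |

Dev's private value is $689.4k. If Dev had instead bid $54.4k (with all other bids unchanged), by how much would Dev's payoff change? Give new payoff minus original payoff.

−$81.6k

The highest bid among the other bidders is $607.8k; Dev's bid doesn't change that.
Original bid $719.6k: Dev is highest, pays the top rival bid $607.8k; payoff $689.4k − $607.8k = $81.6k.
Alternative bid $54.4k: Dev is not highest (top rival bid is $607.8k); payoff $0k.
Change in payoff = $0k − ($81.6k) = −$81.6k.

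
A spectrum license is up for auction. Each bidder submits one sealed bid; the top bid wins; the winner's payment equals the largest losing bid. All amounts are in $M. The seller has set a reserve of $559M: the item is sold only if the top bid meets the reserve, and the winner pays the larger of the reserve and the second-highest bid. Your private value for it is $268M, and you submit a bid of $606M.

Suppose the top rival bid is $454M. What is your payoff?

−$291M

Your bid $606M is the highest and exceeds the reserve.
Price = max(second-highest bid, reserve) = max($454M, $559M) = $559M.
Payoff = $268M − $559M = −$291M.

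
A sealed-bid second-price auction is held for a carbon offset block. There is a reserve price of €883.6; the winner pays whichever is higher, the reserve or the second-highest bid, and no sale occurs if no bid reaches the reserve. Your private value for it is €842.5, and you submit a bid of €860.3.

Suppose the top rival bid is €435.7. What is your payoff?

€0

Your bid €860.3 is the highest bid but falls below the reserve €883.6, so the item goes unsold. Payoff €0.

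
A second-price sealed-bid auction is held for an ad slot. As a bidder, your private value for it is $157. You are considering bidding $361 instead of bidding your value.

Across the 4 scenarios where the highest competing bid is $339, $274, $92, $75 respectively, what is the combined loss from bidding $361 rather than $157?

The deviation costs you only when the competing bid falls strictly between $157 and $361; elsewhere both bids give the same outcome.
$339: truthful payoff $0, deviation payoff −$182 → loss $182.
$274: truthful payoff $0, deviation payoff −$117 → loss $117.
$92: outcomes coincide → loss $0.
$75: outcomes coincide → loss $0.
Total loss = $182 + $117 = $299.

$299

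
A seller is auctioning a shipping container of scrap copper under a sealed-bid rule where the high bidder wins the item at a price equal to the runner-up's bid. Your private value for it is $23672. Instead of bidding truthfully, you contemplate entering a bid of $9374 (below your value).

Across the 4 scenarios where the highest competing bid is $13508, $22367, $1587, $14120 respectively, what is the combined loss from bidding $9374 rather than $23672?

$21021

The deviation costs you only when the competing bid falls strictly between $9374 and $23672; elsewhere both bids give the same outcome.
$13508: truthful payoff $10164, deviation payoff $0 → loss $10164.
$22367: truthful payoff $1305, deviation payoff $0 → loss $1305.
$1587: outcomes coincide → loss $0.
$14120: truthful payoff $9552, deviation payoff $0 → loss $9552.
Total loss = $10164 + $1305 + $9552 = $21021.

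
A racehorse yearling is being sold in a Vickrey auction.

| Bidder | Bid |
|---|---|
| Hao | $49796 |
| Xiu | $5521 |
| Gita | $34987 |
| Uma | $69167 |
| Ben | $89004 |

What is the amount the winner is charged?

Highest bid: Ben at $89004, so Ben wins.
Second-highest bid: Uma at $69167 — that is the price the winner pays.

$69167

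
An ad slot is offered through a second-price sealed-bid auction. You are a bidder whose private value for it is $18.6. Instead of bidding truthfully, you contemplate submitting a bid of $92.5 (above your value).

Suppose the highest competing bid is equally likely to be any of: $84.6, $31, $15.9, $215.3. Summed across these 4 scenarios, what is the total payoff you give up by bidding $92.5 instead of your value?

The deviation costs you only when the competing bid falls strictly between $18.6 and $92.5; elsewhere both bids give the same outcome.
$84.6: truthful payoff $0, deviation payoff −$66 → loss $66.
$31: truthful payoff $0, deviation payoff −$12.4 → loss $12.4.
$15.9: outcomes coincide → loss $0.
$215.3: outcomes coincide → loss $0.
Total loss = $66 + $12.4 = $78.4.

$78.4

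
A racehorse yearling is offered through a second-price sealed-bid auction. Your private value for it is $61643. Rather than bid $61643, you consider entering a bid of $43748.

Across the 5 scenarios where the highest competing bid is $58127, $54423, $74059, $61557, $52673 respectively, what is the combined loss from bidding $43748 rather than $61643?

$19792

The deviation costs you only when the competing bid falls strictly between $43748 and $61643; elsewhere both bids give the same outcome.
$58127: truthful payoff $3516, deviation payoff $0 → loss $3516.
$54423: truthful payoff $7220, deviation payoff $0 → loss $7220.
$74059: outcomes coincide → loss $0.
$61557: truthful payoff $86, deviation payoff $0 → loss $86.
$52673: truthful payoff $8970, deviation payoff $0 → loss $8970.
Total loss = $3516 + $7220 + $86 + $8970 = $19792.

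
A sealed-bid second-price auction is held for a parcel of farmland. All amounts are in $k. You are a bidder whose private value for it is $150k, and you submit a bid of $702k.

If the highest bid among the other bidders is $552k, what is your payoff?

Your bid $702k exceeds the highest competing bid $552k, so you win.
In a second-price auction the winner pays the second-highest bid, $552k.
Payoff = value − price = $150k − $552k = −$402k.

−$402k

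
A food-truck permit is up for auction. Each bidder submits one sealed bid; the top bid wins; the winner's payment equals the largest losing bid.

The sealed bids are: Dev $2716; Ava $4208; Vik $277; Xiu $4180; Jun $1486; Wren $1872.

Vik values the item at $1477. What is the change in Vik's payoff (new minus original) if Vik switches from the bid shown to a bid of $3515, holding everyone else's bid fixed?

The highest bid among the other bidders is $4208; Vik's bid doesn't change that.
Original bid $277: Vik is not highest (top rival bid is $4208); payoff $0.
Alternative bid $3515: Vik is not highest (top rival bid is $4208); payoff $0.
Change in payoff = $0 − ($0) = $0.

$0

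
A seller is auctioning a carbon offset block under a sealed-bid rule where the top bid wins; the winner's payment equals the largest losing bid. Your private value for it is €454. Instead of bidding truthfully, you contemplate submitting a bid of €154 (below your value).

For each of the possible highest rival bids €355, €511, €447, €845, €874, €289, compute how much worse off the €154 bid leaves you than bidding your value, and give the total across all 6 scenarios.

€271

The deviation costs you only when the competing bid falls strictly between €154 and €454; elsewhere both bids give the same outcome.
€355: truthful payoff €99, deviation payoff €0 → loss €99.
€511: outcomes coincide → loss €0.
€447: truthful payoff €7, deviation payoff €0 → loss €7.
€845: outcomes coincide → loss €0.
€874: outcomes coincide → loss €0.
€289: truthful payoff €165, deviation payoff €0 → loss €165.
Total loss = €99 + €7 + €165 = €271.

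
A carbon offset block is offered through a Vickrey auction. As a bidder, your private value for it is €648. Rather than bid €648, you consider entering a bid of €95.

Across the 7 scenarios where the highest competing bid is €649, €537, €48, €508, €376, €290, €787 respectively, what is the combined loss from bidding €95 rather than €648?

€881

The deviation costs you only when the competing bid falls strictly between €95 and €648; elsewhere both bids give the same outcome.
€649: outcomes coincide → loss €0.
€537: truthful payoff €111, deviation payoff €0 → loss €111.
€48: outcomes coincide → loss €0.
€508: truthful payoff €140, deviation payoff €0 → loss €140.
€376: truthful payoff €272, deviation payoff €0 → loss €272.
€290: truthful payoff €358, deviation payoff €0 → loss €358.
€787: outcomes coincide → loss €0.
Total loss = €111 + €140 + €272 + €358 = €881.
Truthful bidding weakly dominates here: raising your bid can only win items priced above your value, and lowering it can only forfeit items priced below.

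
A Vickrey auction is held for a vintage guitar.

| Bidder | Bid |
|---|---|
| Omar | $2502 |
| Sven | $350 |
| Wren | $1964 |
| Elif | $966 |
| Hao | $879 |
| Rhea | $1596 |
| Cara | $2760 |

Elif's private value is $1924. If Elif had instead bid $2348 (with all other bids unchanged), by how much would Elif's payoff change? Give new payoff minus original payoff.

The highest bid among the other bidders is $2760; Elif's bid doesn't change that.
Original bid $966: Elif is not highest (top rival bid is $2760); payoff $0.
Alternative bid $2348: Elif is not highest (top rival bid is $2760); payoff $0.
Change in payoff = $0 − ($0) = $0.

$0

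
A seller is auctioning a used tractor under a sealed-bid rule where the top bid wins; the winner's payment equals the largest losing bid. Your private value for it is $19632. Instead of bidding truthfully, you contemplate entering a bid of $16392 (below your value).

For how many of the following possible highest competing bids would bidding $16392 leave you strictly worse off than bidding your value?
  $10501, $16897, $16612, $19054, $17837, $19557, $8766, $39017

5

The deviation hurts exactly when the highest competing bid lies strictly between $16392 and $19632 — underbidding then forfeits a profitable win.
$10501: below both → same outcome either way.
$16897: inside the interval → strictly worse (loss $2735).
$16612: inside the interval → strictly worse (loss $3020).
$19054: inside the interval → strictly worse (loss $578).
$17837: inside the interval → strictly worse (loss $1795).
$19557: inside the interval → strictly worse (loss $75).
$8766: below both → same outcome either way.
$39017: above both → same outcome either way.
Count: 5.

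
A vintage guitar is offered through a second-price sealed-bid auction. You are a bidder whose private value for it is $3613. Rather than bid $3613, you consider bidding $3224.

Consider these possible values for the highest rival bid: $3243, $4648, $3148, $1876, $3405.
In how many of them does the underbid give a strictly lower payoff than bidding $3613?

2

The deviation hurts exactly when the highest competing bid lies strictly between $3224 and $3613 — underbidding then forfeits a profitable win.
$3243: inside the interval → strictly worse (loss $370).
$4648: above both → same outcome either way.
$3148: below both → same outcome either way.
$1876: below both → same outcome either way.
$3405: inside the interval → strictly worse (loss $208).
Count: 2.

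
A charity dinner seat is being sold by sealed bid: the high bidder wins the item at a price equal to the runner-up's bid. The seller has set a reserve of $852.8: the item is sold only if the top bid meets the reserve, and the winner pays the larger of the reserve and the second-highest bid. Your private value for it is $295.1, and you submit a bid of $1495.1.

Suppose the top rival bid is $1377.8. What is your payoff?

−$1082.7

Your bid $1495.1 is the highest and exceeds the reserve.
Price = max(second-highest bid, reserve) = max($1377.8, $852.8) = $1377.8.
Payoff = $295.1 − $1377.8 = −$1082.7.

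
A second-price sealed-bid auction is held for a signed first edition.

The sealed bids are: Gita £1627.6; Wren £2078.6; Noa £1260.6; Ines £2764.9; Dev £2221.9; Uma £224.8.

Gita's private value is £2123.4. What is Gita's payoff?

£0

Highest bid: Ines at £2764.9, so Ines wins.
Second-highest bid: Dev at £2221.9 — that is the price the winner pays.
Gita did not win, so Gita pays nothing and receives nothing: payoff £0.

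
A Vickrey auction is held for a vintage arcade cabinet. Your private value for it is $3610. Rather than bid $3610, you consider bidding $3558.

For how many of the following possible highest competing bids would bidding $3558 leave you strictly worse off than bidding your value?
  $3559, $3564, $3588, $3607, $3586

5

The deviation hurts exactly when the highest competing bid lies strictly between $3558 and $3610 — underbidding then forfeits a profitable win.
$3559: inside the interval → strictly worse (loss $51).
$3564: inside the interval → strictly worse (loss $46).
$3588: inside the interval → strictly worse (loss $22).
$3607: inside the interval → strictly worse (loss $3).
$3586: inside the interval → strictly worse (loss $24).
Count: 5.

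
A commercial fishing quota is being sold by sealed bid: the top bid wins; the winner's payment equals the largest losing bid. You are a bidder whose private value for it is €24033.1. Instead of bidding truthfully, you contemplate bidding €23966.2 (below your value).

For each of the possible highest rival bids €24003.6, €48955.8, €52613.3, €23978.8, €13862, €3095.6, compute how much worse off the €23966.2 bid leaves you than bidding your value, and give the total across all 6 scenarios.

The deviation costs you only when the competing bid falls strictly between €23966.2 and €24033.1; elsewhere both bids give the same outcome.
€24003.6: truthful payoff €29.5, deviation payoff €0 → loss €29.5.
€48955.8: outcomes coincide → loss €0.
€52613.3: outcomes coincide → loss €0.
€23978.8: truthful payoff €54.3, deviation payoff €0 → loss €54.3.
€13862: outcomes coincide → loss €0.
€3095.6: outcomes coincide → loss €0.
Total loss = €29.5 + €54.3 = €83.8.

€83.8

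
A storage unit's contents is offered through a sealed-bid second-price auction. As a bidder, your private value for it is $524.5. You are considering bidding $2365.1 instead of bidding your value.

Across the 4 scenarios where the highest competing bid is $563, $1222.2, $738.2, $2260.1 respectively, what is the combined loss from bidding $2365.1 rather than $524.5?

$2685.5

The deviation costs you only when the competing bid falls strictly between $524.5 and $2365.1; elsewhere both bids give the same outcome.
$563: truthful payoff $0, deviation payoff −$38.5 → loss $38.5.
$1222.2: truthful payoff $0, deviation payoff −$697.7 → loss $697.7.
$738.2: truthful payoff $0, deviation payoff −$213.7 → loss $213.7.
$2260.1: truthful payoff $0, deviation payoff −$1735.6 → loss $1735.6.
Total loss = $38.5 + $697.7 + $213.7 + $1735.6 = $2685.5.
Because the price is fixed by the runner-up's bid, deviating from your value can only change a good outcome into a bad one — never the reverse.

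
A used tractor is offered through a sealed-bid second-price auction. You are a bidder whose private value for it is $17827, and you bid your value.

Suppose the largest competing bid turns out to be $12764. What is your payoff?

Your bid $17827 exceeds the highest competing bid $12764, so you win.
In a second-price auction the winner pays the second-highest bid, $12764.
Payoff = value − price = $17827 − $12764 = $5063.

$5063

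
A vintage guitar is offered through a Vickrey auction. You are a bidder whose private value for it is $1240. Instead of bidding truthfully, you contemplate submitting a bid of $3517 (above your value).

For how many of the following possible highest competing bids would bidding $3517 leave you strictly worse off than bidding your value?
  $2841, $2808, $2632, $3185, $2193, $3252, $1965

7

The deviation hurts exactly when the highest competing bid lies strictly between $1240 and $3517 — overbidding then wins at a price above your value.
$2841: inside the interval → strictly worse (loss $1601).
$2808: inside the interval → strictly worse (loss $1568).
$2632: inside the interval → strictly worse (loss $1392).
$3185: inside the interval → strictly worse (loss $1945).
$2193: inside the interval → strictly worse (loss $953).
$3252: inside the interval → strictly worse (loss $2012).
$1965: inside the interval → strictly worse (loss $725).
Count: 7.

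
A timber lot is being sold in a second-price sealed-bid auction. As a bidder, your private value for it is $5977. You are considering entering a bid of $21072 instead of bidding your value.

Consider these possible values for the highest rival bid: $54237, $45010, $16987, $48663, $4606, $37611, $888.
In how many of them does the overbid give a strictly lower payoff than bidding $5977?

The deviation hurts exactly when the highest competing bid lies strictly between $5977 and $21072 — overbidding then wins at a price above your value.
$54237: above both → same outcome either way.
$45010: above both → same outcome either way.
$16987: inside the interval → strictly worse (loss $11010).
$48663: above both → same outcome either way.
$4606: below both → same outcome either way.
$37611: above both → same outcome either way.
$888: below both → same outcome either way.
Count: 1.

1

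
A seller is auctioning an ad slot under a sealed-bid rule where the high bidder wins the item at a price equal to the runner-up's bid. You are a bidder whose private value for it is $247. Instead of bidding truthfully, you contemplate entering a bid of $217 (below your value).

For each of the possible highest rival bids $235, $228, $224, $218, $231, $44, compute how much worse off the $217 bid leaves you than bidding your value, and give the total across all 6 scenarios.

$99

The deviation costs you only when the competing bid falls strictly between $217 and $247; elsewhere both bids give the same outcome.
$235: truthful payoff $12, deviation payoff $0 → loss $12.
$228: truthful payoff $19, deviation payoff $0 → loss $19.
$224: truthful payoff $23, deviation payoff $0 → loss $23.
$218: truthful payoff $29, deviation payoff $0 → loss $29.
$231: truthful payoff $16, deviation payoff $0 → loss $16.
$44: outcomes coincide → loss $0.
Total loss = $12 + $19 + $23 + $29 + $16 = $99.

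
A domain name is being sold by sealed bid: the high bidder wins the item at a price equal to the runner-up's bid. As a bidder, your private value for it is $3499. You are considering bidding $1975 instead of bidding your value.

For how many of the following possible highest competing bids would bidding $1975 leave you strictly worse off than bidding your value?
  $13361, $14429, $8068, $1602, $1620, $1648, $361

0

The deviation hurts exactly when the highest competing bid lies strictly between $1975 and $3499 — underbidding then forfeits a profitable win.
$13361: above both → same outcome either way.
$14429: above both → same outcome either way.
$8068: above both → same outcome either way.
$1602: below both → same outcome either way.
$1620: below both → same outcome either way.
$1648: below both → same outcome either way.
$361: below both → same outcome either way.
Count: 0.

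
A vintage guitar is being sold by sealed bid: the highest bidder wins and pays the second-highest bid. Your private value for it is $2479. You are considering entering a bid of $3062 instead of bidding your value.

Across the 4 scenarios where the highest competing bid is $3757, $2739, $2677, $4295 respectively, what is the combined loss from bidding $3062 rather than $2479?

$458

The deviation costs you only when the competing bid falls strictly between $2479 and $3062; elsewhere both bids give the same outcome.
$3757: outcomes coincide → loss $0.
$2739: truthful payoff $0, deviation payoff −$260 → loss $260.
$2677: truthful payoff $0, deviation payoff −$198 → loss $198.
$4295: outcomes coincide → loss $0.
Total loss = $260 + $198 = $458.
Because the price is fixed by the runner-up's bid, deviating from your value can only change a good outcome into a bad one — never the reverse.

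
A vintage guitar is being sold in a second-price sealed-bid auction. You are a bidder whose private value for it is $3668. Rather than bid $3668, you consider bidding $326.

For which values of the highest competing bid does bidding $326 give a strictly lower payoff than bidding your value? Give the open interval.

($326, $3668)

If the competing bid is below $326, both bids win at the same price — no difference.
If it is above $3668, both bids lose — no difference.
If it lies strictly between $326 and $3668, bidding your value wins at a price below your value (positive payoff) while bidding $326 loses (payoff 0).
So the deviation strictly hurts on the open interval ($326, $3668).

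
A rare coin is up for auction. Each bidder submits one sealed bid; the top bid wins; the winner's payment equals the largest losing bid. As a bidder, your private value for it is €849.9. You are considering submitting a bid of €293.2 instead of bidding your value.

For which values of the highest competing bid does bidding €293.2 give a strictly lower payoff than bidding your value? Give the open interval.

(€293.2, €849.9)

If the competing bid is below €293.2, both bids win at the same price — no difference.
If it is above €849.9, both bids lose — no difference.
If it lies strictly between €293.2 and €849.9, bidding your value wins at a price below your value (positive payoff) while bidding €293.2 loses (payoff 0).
So the deviation strictly hurts on the open interval (€293.2, €849.9).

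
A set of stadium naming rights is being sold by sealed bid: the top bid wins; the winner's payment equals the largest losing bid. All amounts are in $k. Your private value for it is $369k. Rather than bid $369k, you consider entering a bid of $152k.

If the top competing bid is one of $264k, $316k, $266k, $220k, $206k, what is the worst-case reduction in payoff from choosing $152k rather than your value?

$163k

$264k: truthful gives $105k, deviation gives $0k → loss $105k.
$316k: truthful gives $53k, deviation gives $0k → loss $53k.
$266k: truthful gives $103k, deviation gives $0k → loss $103k.
$220k: truthful gives $149k, deviation gives $0k → loss $149k.
$206k: truthful gives $163k, deviation gives $0k → loss $163k.
Maximum loss: $163k.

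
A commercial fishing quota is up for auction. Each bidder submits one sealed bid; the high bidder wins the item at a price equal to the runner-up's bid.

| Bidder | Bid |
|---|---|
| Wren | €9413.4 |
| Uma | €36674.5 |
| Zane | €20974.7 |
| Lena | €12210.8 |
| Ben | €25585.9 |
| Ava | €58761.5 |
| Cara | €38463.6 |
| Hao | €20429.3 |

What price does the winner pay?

Highest bid: Ava at €58761.5, so Ava wins.
Second-highest bid: Cara at €38463.6 — that is the price the winner pays.

€38463.6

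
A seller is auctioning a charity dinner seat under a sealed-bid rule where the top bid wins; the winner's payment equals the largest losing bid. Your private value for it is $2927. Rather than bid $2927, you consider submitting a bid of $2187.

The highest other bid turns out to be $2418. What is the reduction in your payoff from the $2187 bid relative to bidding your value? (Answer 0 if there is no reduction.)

$509

Bidding your value $2927: you win (since $2927 > $2418) and pay $2418. Payoff $509.
Bidding $2187: you lose. Payoff $0.
The competing bid $2418 lies between your shaded bid and your value, so underbidding forfeits an item you could have won at a profitable price.
Loss from deviating = $509 − ($0) = $509.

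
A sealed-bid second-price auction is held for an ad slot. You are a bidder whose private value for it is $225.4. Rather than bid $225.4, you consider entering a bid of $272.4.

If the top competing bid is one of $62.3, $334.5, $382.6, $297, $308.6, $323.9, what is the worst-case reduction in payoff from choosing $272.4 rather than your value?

$0

$62.3: same outcome either way → loss $0.
$334.5: same outcome either way → loss $0.
$382.6: same outcome either way → loss $0.
$297: same outcome either way → loss $0.
$308.6: same outcome either way → loss $0.
$323.9: same outcome either way → loss $0.
Maximum loss: $0.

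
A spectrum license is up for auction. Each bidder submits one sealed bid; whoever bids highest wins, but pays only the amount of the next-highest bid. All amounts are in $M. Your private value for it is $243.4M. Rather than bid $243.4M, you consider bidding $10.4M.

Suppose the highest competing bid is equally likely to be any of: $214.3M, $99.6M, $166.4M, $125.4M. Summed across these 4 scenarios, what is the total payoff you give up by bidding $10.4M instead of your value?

The deviation costs you only when the competing bid falls strictly between $10.4M and $243.4M; elsewhere both bids give the same outcome.
$214.3M: truthful payoff $29.1M, deviation payoff $0M → loss $29.1M.
$99.6M: truthful payoff $143.8M, deviation payoff $0M → loss $143.8M.
$166.4M: truthful payoff $77M, deviation payoff $0M → loss $77M.
$125.4M: truthful payoff $118M, deviation payoff $0M → loss $118M.
Total loss = $29.1M + $143.8M + $77M + $118M = $367.9M.

$367.9M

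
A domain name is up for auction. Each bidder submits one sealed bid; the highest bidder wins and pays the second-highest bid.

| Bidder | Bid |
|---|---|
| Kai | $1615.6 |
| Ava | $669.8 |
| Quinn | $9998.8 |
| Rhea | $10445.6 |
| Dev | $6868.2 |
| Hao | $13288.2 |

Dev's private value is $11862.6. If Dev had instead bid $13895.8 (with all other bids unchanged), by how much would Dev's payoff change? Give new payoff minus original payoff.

−$1425.6

The highest bid among the other bidders is $13288.2; Dev's bid doesn't change that.
Original bid $6868.2: Dev is not highest (top rival bid is $13288.2); payoff $0.
Alternative bid $13895.8: Dev is highest, pays the top rival bid $13288.2; payoff $11862.6 − $13288.2 = −$1425.6.
Change in payoff = −$1425.6 − ($0) = −$1425.6.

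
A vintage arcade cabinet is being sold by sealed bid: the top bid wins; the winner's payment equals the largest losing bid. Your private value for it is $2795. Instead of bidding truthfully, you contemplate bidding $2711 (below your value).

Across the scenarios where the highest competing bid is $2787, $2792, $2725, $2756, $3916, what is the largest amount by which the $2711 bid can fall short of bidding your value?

$70

$2787: truthful gives $8, deviation gives $0 → loss $8.
$2792: truthful gives $3, deviation gives $0 → loss $3.
$2725: truthful gives $70, deviation gives $0 → loss $70.
$2756: truthful gives $39, deviation gives $0 → loss $39.
$3916: same outcome either way → loss $0.
Maximum loss: $70.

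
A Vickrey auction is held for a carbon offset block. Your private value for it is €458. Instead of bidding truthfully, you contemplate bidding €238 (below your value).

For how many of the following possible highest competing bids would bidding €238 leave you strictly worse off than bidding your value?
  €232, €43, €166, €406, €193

1

The deviation hurts exactly when the highest competing bid lies strictly between €238 and €458 — underbidding then forfeits a profitable win.
€232: below both → same outcome either way.
€43: below both → same outcome either way.
€166: below both → same outcome either way.
€406: inside the interval → strictly worse (loss €52).
€193: below both → same outcome either way.
Count: 1.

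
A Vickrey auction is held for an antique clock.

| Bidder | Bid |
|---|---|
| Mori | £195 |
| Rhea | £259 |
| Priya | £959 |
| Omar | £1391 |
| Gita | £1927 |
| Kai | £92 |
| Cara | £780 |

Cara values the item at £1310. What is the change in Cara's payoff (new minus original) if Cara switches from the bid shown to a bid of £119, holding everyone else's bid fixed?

£0

The highest bid among the other bidders is £1927; Cara's bid doesn't change that.
Original bid £780: Cara is not highest (top rival bid is £1927); payoff £0.
Alternative bid £119: Cara is not highest (top rival bid is £1927); payoff £0.
Change in payoff = £0 − (£0) = £0.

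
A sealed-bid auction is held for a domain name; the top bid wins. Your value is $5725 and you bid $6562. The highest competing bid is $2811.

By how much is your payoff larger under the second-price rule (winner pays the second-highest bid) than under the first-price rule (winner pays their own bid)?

You have the highest bid, so you win under either rule.
Second-price: pay $2811 → payoff $2914.
First-price: pay your own bid $6562 → payoff −$837.
Difference = $2914 − (−$837) = $3751.

$3751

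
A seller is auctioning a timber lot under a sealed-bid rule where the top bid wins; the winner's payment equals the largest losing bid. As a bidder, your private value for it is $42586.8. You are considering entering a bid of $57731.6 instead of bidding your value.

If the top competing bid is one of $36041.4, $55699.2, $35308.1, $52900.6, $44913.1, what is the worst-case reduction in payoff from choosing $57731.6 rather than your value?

$13112.4

$36041.4: same outcome either way → loss $0.
$55699.2: truthful gives $0, deviation gives −$13112.4 → loss $13112.4.
$35308.1: same outcome either way → loss $0.
$52900.6: truthful gives $0, deviation gives −$10313.8 → loss $10313.8.
$44913.1: truthful gives $0, deviation gives −$2326.3 → loss $2326.3.
Maximum loss: $13112.4.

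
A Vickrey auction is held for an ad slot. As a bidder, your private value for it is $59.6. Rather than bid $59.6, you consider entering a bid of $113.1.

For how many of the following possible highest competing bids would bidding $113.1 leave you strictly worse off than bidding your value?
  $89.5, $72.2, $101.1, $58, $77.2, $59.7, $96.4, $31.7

6

The deviation hurts exactly when the highest competing bid lies strictly between $59.6 and $113.1 — overbidding then wins at a price above your value.
$89.5: inside the interval → strictly worse (loss $29.9).
$72.2: inside the interval → strictly worse (loss $12.6).
$101.1: inside the interval → strictly worse (loss $41.5).
$58: below both → same outcome either way.
$77.2: inside the interval → strictly worse (loss $17.6).
$59.7: inside the interval → strictly worse (loss $0.1).
$96.4: inside the interval → strictly worse (loss $36.8).
$31.7: below both → same outcome either way.
Count: 6.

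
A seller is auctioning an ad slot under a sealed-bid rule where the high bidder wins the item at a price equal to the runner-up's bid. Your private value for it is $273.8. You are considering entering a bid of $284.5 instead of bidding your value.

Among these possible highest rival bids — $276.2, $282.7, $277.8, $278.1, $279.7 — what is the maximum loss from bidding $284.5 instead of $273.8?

$8.9

$276.2: truthful gives $0, deviation gives −$2.4 → loss $2.4.
$282.7: truthful gives $0, deviation gives −$8.9 → loss $8.9.
$277.8: truthful gives $0, deviation gives −$4 → loss $4.
$278.1: truthful gives $0, deviation gives −$4.3 → loss $4.3.
$279.7: truthful gives $0, deviation gives −$5.9 → loss $5.9.
Maximum loss: $8.9.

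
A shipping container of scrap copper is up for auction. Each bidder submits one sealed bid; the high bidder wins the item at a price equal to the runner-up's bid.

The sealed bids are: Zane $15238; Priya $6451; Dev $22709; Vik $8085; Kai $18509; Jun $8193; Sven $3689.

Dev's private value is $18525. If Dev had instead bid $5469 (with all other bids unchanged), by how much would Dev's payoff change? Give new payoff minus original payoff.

−$16

The highest bid among the other bidders is $18509; Dev's bid doesn't change that.
Original bid $22709: Dev is highest, pays the top rival bid $18509; payoff $18525 − $18509 = $16.
Alternative bid $5469: Dev is not highest (top rival bid is $18509); payoff $0.
Change in payoff = $0 − ($16) = −$16.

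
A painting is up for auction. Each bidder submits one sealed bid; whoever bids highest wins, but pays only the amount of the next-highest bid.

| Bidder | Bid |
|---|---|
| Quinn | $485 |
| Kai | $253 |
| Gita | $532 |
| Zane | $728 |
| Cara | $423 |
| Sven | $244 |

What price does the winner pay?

$532

Highest bid: Zane at $728, so Zane wins.
Second-highest bid: Gita at $532 — that is the price the winner pays.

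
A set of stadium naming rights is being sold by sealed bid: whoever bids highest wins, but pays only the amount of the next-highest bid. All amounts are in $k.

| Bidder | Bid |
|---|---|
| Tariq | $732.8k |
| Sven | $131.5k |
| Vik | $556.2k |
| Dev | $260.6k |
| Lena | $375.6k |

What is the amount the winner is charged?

$556.2k

Highest bid: Tariq at $732.8k, so Tariq wins.
Second-highest bid: Vik at $556.2k — that is the price the winner pays.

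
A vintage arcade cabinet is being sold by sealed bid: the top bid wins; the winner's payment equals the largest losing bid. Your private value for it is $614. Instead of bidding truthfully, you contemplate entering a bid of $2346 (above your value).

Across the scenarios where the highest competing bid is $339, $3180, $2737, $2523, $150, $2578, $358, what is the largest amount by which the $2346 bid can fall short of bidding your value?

$339: same outcome either way → loss $0.
$3180: same outcome either way → loss $0.
$2737: same outcome either way → loss $0.
$2523: same outcome either way → loss $0.
$150: same outcome either way → loss $0.
$2578: same outcome either way → loss $0.
$358: same outcome either way → loss $0.
Maximum loss: $0.

$0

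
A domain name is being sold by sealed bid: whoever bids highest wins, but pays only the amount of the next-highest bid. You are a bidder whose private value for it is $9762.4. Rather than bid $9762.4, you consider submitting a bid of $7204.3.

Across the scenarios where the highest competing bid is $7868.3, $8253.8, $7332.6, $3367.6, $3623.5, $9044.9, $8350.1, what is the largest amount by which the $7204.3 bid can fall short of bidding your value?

$2429.8

$7868.3: truthful gives $1894.1, deviation gives $0 → loss $1894.1.
$8253.8: truthful gives $1508.6, deviation gives $0 → loss $1508.6.
$7332.6: truthful gives $2429.8, deviation gives $0 → loss $2429.8.
$3367.6: same outcome either way → loss $0.
$3623.5: same outcome either way → loss $0.
$9044.9: truthful gives $717.5, deviation gives $0 → loss $717.5.
$8350.1: truthful gives $1412.3, deviation gives $0 → loss $1412.3.
Maximum loss: $2429.8.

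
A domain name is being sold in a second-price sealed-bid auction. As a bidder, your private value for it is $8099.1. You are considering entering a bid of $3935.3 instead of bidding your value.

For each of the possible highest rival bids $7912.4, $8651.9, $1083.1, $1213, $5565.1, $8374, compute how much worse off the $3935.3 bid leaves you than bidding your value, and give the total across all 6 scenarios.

The deviation costs you only when the competing bid falls strictly between $3935.3 and $8099.1; elsewhere both bids give the same outcome.
$7912.4: truthful payoff $186.7, deviation payoff $0 → loss $186.7.
$8651.9: outcomes coincide → loss $0.
$1083.1: outcomes coincide → loss $0.
$1213: outcomes coincide → loss $0.
$5565.1: truthful payoff $2534, deviation payoff $0 → loss $2534.
$8374: outcomes coincide → loss $0.
Total loss = $186.7 + $2534 = $2720.7.
Because the price is fixed by the runner-up's bid, deviating from your value can only change a good outcome into a bad one — never the reverse.

$2720.7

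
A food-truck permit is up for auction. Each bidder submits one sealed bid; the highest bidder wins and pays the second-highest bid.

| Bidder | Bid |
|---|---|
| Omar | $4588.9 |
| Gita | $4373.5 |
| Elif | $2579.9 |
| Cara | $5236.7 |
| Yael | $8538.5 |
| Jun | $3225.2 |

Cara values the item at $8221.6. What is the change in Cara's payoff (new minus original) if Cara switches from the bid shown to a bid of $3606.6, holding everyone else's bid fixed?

$0

The highest bid among the other bidders is $8538.5; Cara's bid doesn't change that.
Original bid $5236.7: Cara is not highest (top rival bid is $8538.5); payoff $0.
Alternative bid $3606.6: Cara is not highest (top rival bid is $8538.5); payoff $0.
Change in payoff = $0 − ($0) = $0.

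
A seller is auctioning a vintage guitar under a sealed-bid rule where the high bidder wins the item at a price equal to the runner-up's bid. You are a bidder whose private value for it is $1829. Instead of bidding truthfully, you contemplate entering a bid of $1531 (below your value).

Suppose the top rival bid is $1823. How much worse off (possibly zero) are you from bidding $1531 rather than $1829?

Bidding your value $1829: you win (since $1829 > $1823) and pay $1823. Payoff $6.
Bidding $1531: you lose. Payoff $0.
The competing bid $1823 lies between your shaded bid and your value, so underbidding forfeits an item you could have won at a profitable price.
Loss from deviating = $6 − ($0) = $6.
Because the price is fixed by the runner-up's bid, deviating from your value can only change a good outcome into a bad one — never the reverse.

$6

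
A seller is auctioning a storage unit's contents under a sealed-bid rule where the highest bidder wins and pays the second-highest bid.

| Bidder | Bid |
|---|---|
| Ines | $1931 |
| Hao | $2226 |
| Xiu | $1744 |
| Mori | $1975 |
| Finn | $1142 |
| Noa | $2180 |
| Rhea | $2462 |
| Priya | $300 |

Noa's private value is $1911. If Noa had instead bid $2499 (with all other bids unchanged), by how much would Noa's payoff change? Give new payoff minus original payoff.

−$551

The highest bid among the other bidders is $2462; Noa's bid doesn't change that.
Original bid $2180: Noa is not highest (top rival bid is $2462); payoff $0.
Alternative bid $2499: Noa is highest, pays the top rival bid $2462; payoff $1911 − $2462 = −$551.
Change in payoff = −$551 − ($0) = −$551.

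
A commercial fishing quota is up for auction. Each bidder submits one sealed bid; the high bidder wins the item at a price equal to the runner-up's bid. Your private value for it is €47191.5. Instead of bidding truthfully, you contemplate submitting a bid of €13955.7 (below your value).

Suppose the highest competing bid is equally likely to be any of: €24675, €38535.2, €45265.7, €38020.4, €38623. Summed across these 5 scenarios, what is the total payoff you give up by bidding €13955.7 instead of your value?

€50838.2

The deviation costs you only when the competing bid falls strictly between €13955.7 and €47191.5; elsewhere both bids give the same outcome.
€24675: truthful payoff €22516.5, deviation payoff €0 → loss €22516.5.
€38535.2: truthful payoff €8656.3, deviation payoff €0 → loss €8656.3.
€45265.7: truthful payoff €1925.8, deviation payoff €0 → loss €1925.8.
€38020.4: truthful payoff €9171.1, deviation payoff €0 → loss €9171.1.
€38623: truthful payoff €8568.5, deviation payoff €0 → loss €8568.5.
Total loss = €22516.5 + €8656.3 + €1925.8 + €9171.1 + €8568.5 = €50838.2.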